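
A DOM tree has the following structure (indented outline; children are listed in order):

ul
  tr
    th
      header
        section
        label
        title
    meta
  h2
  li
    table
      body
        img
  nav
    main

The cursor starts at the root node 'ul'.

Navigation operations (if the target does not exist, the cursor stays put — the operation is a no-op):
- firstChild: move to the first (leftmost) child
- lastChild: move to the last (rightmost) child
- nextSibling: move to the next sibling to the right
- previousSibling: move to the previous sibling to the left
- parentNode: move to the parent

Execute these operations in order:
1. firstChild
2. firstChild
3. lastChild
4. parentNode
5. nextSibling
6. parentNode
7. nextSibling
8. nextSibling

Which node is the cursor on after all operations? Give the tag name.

After 1 (firstChild): tr
After 2 (firstChild): th
After 3 (lastChild): header
After 4 (parentNode): th
After 5 (nextSibling): meta
After 6 (parentNode): tr
After 7 (nextSibling): h2
After 8 (nextSibling): li

Answer: li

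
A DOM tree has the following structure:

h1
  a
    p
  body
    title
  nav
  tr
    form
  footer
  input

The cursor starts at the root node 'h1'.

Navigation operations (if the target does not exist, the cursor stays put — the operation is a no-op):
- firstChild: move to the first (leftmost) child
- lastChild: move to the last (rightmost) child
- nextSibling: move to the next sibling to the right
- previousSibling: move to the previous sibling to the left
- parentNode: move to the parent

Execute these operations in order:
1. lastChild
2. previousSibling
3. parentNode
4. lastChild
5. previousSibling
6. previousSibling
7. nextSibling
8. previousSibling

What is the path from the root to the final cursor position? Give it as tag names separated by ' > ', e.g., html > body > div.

After 1 (lastChild): input
After 2 (previousSibling): footer
After 3 (parentNode): h1
After 4 (lastChild): input
After 5 (previousSibling): footer
After 6 (previousSibling): tr
After 7 (nextSibling): footer
After 8 (previousSibling): tr

Answer: h1 > tr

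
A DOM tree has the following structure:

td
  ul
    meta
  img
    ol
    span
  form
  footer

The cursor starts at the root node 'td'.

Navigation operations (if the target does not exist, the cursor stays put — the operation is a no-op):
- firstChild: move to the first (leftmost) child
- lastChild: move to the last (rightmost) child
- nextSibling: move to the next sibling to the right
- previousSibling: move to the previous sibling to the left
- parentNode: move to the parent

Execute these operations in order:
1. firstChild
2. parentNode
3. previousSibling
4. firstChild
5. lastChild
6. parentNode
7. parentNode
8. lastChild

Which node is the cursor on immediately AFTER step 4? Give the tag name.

After 1 (firstChild): ul
After 2 (parentNode): td
After 3 (previousSibling): td (no-op, stayed)
After 4 (firstChild): ul

Answer: ul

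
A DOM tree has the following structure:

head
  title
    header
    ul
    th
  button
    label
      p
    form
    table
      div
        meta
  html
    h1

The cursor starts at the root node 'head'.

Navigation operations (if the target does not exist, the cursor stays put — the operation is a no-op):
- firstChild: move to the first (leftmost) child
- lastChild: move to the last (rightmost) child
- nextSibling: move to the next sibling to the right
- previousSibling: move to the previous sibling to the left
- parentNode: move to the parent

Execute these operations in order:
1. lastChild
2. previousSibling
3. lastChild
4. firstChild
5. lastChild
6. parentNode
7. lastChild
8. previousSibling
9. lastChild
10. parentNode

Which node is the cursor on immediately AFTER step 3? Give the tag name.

Answer: table

Derivation:
After 1 (lastChild): html
After 2 (previousSibling): button
After 3 (lastChild): table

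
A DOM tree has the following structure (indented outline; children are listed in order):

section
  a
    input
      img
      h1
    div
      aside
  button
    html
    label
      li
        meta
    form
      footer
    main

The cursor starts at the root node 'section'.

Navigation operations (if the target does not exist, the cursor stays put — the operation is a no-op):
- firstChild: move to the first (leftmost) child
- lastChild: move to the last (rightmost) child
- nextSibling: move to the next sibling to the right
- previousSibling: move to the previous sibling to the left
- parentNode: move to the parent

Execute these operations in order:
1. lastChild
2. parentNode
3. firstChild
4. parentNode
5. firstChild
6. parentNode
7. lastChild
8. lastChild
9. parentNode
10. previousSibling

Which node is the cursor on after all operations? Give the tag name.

After 1 (lastChild): button
After 2 (parentNode): section
After 3 (firstChild): a
After 4 (parentNode): section
After 5 (firstChild): a
After 6 (parentNode): section
After 7 (lastChild): button
After 8 (lastChild): main
After 9 (parentNode): button
After 10 (previousSibling): a

Answer: a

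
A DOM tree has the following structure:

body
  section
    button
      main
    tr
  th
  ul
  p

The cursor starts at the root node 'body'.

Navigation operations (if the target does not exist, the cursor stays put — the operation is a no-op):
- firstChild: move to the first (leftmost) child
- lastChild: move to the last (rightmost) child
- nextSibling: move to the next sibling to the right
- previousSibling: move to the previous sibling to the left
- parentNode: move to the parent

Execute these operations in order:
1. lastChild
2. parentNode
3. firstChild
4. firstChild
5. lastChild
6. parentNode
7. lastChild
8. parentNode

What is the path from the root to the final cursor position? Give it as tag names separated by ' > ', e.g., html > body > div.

Answer: body > section > button

Derivation:
After 1 (lastChild): p
After 2 (parentNode): body
After 3 (firstChild): section
After 4 (firstChild): button
After 5 (lastChild): main
After 6 (parentNode): button
After 7 (lastChild): main
After 8 (parentNode): button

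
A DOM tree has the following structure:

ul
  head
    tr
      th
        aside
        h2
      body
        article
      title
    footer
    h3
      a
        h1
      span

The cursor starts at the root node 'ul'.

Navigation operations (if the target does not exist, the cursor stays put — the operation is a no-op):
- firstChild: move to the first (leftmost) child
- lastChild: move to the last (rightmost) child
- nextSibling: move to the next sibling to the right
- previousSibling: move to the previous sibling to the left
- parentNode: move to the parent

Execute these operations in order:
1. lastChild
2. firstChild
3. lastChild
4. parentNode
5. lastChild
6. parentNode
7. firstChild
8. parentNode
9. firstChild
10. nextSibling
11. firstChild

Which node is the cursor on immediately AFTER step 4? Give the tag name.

Answer: tr

Derivation:
After 1 (lastChild): head
After 2 (firstChild): tr
After 3 (lastChild): title
After 4 (parentNode): tr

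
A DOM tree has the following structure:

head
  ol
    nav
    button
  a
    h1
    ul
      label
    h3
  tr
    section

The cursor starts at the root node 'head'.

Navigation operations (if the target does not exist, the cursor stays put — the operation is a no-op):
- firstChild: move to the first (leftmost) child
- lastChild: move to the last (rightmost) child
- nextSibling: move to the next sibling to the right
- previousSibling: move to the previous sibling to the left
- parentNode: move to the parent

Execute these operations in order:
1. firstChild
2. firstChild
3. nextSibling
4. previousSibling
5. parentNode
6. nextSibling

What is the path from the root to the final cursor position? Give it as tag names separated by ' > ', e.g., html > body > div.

After 1 (firstChild): ol
After 2 (firstChild): nav
After 3 (nextSibling): button
After 4 (previousSibling): nav
After 5 (parentNode): ol
After 6 (nextSibling): a

Answer: head > a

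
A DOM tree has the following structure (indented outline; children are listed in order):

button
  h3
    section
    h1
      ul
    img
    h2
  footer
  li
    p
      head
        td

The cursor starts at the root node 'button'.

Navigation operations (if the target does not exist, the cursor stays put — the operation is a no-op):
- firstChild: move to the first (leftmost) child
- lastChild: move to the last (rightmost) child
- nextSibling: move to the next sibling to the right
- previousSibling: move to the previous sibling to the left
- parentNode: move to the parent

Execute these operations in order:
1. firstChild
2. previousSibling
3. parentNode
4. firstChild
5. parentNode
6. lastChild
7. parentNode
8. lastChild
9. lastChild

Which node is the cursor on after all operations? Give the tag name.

Answer: p

Derivation:
After 1 (firstChild): h3
After 2 (previousSibling): h3 (no-op, stayed)
After 3 (parentNode): button
After 4 (firstChild): h3
After 5 (parentNode): button
After 6 (lastChild): li
After 7 (parentNode): button
After 8 (lastChild): li
After 9 (lastChild): p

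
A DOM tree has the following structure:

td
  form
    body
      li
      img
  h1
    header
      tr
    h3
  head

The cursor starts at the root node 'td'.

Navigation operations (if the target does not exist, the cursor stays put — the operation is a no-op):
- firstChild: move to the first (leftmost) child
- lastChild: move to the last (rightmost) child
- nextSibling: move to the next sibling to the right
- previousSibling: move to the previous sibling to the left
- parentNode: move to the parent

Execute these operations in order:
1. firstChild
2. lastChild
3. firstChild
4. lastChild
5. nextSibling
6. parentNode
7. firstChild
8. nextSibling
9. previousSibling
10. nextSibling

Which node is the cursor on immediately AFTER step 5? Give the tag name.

Answer: img

Derivation:
After 1 (firstChild): form
After 2 (lastChild): body
After 3 (firstChild): li
After 4 (lastChild): li (no-op, stayed)
After 5 (nextSibling): img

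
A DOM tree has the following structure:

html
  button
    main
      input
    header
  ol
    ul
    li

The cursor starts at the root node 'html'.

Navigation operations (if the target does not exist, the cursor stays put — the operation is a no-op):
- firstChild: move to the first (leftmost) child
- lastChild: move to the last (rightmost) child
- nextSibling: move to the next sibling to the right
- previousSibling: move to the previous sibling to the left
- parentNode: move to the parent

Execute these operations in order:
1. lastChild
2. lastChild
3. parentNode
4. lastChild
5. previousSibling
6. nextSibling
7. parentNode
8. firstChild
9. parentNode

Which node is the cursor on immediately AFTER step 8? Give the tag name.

Answer: ul

Derivation:
After 1 (lastChild): ol
After 2 (lastChild): li
After 3 (parentNode): ol
After 4 (lastChild): li
After 5 (previousSibling): ul
After 6 (nextSibling): li
After 7 (parentNode): ol
After 8 (firstChild): ul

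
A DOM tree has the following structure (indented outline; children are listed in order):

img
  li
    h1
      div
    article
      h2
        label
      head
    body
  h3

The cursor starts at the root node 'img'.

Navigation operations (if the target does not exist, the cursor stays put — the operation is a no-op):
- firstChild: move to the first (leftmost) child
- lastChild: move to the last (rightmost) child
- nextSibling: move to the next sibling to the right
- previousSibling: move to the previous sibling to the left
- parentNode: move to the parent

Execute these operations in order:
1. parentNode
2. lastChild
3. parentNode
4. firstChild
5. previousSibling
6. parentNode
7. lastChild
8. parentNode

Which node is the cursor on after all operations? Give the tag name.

Answer: img

Derivation:
After 1 (parentNode): img (no-op, stayed)
After 2 (lastChild): h3
After 3 (parentNode): img
After 4 (firstChild): li
After 5 (previousSibling): li (no-op, stayed)
After 6 (parentNode): img
After 7 (lastChild): h3
After 8 (parentNode): img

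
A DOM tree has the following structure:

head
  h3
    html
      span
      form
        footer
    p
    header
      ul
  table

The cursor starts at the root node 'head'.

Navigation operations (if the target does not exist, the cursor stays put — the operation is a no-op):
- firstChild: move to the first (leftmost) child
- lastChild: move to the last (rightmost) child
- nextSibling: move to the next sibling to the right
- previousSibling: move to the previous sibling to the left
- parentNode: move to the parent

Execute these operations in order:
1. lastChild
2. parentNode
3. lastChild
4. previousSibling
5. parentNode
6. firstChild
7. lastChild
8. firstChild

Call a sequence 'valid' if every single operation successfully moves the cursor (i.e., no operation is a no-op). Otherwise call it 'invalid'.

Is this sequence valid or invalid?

Answer: valid

Derivation:
After 1 (lastChild): table
After 2 (parentNode): head
After 3 (lastChild): table
After 4 (previousSibling): h3
After 5 (parentNode): head
After 6 (firstChild): h3
After 7 (lastChild): header
After 8 (firstChild): ul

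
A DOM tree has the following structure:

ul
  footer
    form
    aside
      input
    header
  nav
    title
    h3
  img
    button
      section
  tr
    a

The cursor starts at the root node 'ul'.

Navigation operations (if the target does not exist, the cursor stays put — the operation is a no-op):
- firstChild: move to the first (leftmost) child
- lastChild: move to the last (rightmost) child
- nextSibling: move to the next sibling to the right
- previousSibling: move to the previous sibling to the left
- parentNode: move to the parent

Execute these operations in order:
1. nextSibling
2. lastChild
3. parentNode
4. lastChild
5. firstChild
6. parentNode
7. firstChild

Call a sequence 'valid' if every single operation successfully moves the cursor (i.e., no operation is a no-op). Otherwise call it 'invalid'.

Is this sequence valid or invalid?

After 1 (nextSibling): ul (no-op, stayed)
After 2 (lastChild): tr
After 3 (parentNode): ul
After 4 (lastChild): tr
After 5 (firstChild): a
After 6 (parentNode): tr
After 7 (firstChild): a

Answer: invalid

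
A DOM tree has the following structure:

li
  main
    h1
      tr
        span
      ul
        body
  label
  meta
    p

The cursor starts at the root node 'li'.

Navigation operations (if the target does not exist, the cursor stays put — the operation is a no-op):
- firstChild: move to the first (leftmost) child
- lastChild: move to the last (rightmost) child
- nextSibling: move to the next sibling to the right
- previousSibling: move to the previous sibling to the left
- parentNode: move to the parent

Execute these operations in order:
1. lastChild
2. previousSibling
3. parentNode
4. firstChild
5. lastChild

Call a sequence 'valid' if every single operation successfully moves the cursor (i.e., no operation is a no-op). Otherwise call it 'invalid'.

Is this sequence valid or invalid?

Answer: valid

Derivation:
After 1 (lastChild): meta
After 2 (previousSibling): label
After 3 (parentNode): li
After 4 (firstChild): main
After 5 (lastChild): h1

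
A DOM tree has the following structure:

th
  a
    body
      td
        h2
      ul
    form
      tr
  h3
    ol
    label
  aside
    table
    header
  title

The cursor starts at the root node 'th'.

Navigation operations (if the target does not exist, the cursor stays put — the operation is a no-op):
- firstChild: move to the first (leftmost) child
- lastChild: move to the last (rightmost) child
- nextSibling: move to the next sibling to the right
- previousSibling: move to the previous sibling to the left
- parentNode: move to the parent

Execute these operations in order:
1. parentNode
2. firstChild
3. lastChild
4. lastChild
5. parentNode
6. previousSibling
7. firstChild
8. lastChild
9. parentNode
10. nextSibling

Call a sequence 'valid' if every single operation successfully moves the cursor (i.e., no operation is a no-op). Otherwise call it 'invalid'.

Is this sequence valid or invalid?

After 1 (parentNode): th (no-op, stayed)
After 2 (firstChild): a
After 3 (lastChild): form
After 4 (lastChild): tr
After 5 (parentNode): form
After 6 (previousSibling): body
After 7 (firstChild): td
After 8 (lastChild): h2
After 9 (parentNode): td
After 10 (nextSibling): ul

Answer: invalid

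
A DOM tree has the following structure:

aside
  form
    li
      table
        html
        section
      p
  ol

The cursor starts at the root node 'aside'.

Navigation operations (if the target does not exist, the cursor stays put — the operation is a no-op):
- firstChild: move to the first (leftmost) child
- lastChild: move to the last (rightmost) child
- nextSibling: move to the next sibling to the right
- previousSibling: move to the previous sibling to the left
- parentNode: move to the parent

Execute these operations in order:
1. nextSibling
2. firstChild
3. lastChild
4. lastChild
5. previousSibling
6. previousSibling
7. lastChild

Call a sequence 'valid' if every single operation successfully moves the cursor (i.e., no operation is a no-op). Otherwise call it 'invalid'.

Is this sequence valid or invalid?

Answer: invalid

Derivation:
After 1 (nextSibling): aside (no-op, stayed)
After 2 (firstChild): form
After 3 (lastChild): li
After 4 (lastChild): p
After 5 (previousSibling): table
After 6 (previousSibling): table (no-op, stayed)
After 7 (lastChild): section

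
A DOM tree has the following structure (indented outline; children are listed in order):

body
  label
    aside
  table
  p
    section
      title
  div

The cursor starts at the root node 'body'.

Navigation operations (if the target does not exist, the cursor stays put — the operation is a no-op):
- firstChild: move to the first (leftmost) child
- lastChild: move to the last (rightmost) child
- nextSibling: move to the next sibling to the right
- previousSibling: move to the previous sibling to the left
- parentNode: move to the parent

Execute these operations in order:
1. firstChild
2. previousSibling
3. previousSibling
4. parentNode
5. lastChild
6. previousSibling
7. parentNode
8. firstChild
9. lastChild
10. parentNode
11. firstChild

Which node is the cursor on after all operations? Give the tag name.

Answer: aside

Derivation:
After 1 (firstChild): label
After 2 (previousSibling): label (no-op, stayed)
After 3 (previousSibling): label (no-op, stayed)
After 4 (parentNode): body
After 5 (lastChild): div
After 6 (previousSibling): p
After 7 (parentNode): body
After 8 (firstChild): label
After 9 (lastChild): aside
After 10 (parentNode): label
After 11 (firstChild): aside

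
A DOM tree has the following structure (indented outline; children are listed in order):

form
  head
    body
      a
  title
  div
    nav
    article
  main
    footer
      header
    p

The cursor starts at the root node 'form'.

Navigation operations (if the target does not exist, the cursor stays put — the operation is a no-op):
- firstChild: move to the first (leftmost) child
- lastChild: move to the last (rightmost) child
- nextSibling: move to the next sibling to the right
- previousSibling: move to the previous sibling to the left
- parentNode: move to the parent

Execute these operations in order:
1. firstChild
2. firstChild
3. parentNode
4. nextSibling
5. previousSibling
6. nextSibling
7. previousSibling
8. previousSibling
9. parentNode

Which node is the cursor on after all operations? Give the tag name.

Answer: form

Derivation:
After 1 (firstChild): head
After 2 (firstChild): body
After 3 (parentNode): head
After 4 (nextSibling): title
After 5 (previousSibling): head
After 6 (nextSibling): title
After 7 (previousSibling): head
After 8 (previousSibling): head (no-op, stayed)
After 9 (parentNode): form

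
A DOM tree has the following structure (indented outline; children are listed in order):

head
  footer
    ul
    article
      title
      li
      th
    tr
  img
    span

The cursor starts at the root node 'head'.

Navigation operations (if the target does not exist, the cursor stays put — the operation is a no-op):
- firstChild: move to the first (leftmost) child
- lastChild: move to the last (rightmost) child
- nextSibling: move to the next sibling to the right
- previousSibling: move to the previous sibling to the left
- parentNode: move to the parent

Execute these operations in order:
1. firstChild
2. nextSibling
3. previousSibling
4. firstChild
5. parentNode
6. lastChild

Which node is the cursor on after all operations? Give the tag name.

Answer: tr

Derivation:
After 1 (firstChild): footer
After 2 (nextSibling): img
After 3 (previousSibling): footer
After 4 (firstChild): ul
After 5 (parentNode): footer
After 6 (lastChild): tr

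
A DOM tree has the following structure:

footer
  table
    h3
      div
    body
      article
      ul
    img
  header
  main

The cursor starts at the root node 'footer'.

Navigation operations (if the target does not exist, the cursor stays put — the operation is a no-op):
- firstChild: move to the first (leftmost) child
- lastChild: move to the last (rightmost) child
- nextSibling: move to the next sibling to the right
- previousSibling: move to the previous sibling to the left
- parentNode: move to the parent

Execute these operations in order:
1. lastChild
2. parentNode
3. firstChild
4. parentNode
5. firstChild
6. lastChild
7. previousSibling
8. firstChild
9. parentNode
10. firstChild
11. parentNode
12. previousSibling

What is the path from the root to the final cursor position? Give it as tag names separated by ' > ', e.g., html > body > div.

After 1 (lastChild): main
After 2 (parentNode): footer
After 3 (firstChild): table
After 4 (parentNode): footer
After 5 (firstChild): table
After 6 (lastChild): img
After 7 (previousSibling): body
After 8 (firstChild): article
After 9 (parentNode): body
After 10 (firstChild): article
After 11 (parentNode): body
After 12 (previousSibling): h3

Answer: footer > table > h3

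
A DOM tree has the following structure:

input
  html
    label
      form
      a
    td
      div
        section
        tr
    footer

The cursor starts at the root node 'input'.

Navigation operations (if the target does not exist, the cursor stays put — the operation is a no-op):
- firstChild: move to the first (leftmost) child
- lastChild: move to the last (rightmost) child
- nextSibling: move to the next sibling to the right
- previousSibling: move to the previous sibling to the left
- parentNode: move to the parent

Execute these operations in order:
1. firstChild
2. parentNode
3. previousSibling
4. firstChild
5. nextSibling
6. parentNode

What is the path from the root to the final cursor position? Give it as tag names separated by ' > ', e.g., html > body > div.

Answer: input

Derivation:
After 1 (firstChild): html
After 2 (parentNode): input
After 3 (previousSibling): input (no-op, stayed)
After 4 (firstChild): html
After 5 (nextSibling): html (no-op, stayed)
After 6 (parentNode): input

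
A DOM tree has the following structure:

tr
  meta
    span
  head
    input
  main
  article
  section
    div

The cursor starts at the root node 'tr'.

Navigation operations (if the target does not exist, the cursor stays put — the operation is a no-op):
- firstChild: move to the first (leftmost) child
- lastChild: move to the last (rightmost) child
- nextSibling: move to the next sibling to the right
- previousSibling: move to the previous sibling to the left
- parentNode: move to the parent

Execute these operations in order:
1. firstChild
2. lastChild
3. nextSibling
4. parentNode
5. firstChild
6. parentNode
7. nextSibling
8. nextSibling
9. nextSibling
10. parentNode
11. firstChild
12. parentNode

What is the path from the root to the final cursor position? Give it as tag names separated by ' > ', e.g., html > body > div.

Answer: tr

Derivation:
After 1 (firstChild): meta
After 2 (lastChild): span
After 3 (nextSibling): span (no-op, stayed)
After 4 (parentNode): meta
After 5 (firstChild): span
After 6 (parentNode): meta
After 7 (nextSibling): head
After 8 (nextSibling): main
After 9 (nextSibling): article
After 10 (parentNode): tr
After 11 (firstChild): meta
After 12 (parentNode): tr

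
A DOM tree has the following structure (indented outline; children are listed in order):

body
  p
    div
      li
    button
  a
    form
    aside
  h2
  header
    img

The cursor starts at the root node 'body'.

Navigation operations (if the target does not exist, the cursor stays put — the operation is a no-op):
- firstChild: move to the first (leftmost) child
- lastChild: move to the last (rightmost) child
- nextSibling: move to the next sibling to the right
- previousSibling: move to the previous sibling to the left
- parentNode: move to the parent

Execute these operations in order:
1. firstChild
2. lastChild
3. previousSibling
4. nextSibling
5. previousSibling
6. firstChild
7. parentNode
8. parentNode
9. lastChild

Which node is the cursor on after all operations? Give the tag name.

Answer: button

Derivation:
After 1 (firstChild): p
After 2 (lastChild): button
After 3 (previousSibling): div
After 4 (nextSibling): button
After 5 (previousSibling): div
After 6 (firstChild): li
After 7 (parentNode): div
After 8 (parentNode): p
After 9 (lastChild): button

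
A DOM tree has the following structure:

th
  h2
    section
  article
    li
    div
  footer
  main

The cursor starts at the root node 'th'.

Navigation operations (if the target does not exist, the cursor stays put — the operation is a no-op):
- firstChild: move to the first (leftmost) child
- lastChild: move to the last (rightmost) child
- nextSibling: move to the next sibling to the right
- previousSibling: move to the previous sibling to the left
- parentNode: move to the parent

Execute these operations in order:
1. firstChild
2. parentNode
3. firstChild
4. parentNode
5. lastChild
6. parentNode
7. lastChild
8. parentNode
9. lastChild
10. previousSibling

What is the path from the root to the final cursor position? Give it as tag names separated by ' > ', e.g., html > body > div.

After 1 (firstChild): h2
After 2 (parentNode): th
After 3 (firstChild): h2
After 4 (parentNode): th
After 5 (lastChild): main
After 6 (parentNode): th
After 7 (lastChild): main
After 8 (parentNode): th
After 9 (lastChild): main
After 10 (previousSibling): footer

Answer: th > footer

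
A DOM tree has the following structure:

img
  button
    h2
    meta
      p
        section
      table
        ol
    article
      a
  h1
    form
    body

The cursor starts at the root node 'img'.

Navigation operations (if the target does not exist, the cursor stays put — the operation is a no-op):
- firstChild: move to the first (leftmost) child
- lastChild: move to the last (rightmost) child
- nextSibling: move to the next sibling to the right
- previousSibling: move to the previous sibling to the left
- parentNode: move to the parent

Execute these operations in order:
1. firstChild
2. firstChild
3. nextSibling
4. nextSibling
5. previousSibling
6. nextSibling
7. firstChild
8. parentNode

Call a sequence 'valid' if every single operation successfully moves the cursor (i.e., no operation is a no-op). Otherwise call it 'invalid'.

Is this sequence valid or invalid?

Answer: valid

Derivation:
After 1 (firstChild): button
After 2 (firstChild): h2
After 3 (nextSibling): meta
After 4 (nextSibling): article
After 5 (previousSibling): meta
After 6 (nextSibling): article
After 7 (firstChild): a
After 8 (parentNode): article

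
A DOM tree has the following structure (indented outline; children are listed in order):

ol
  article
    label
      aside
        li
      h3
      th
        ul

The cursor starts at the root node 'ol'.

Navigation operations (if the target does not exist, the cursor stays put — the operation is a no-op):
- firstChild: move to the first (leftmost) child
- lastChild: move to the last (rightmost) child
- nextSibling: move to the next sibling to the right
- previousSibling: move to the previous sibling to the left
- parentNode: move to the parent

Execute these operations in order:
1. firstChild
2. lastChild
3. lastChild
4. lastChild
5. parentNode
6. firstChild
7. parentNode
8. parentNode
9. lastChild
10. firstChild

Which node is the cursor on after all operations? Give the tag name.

After 1 (firstChild): article
After 2 (lastChild): label
After 3 (lastChild): th
After 4 (lastChild): ul
After 5 (parentNode): th
After 6 (firstChild): ul
After 7 (parentNode): th
After 8 (parentNode): label
After 9 (lastChild): th
After 10 (firstChild): ul

Answer: ul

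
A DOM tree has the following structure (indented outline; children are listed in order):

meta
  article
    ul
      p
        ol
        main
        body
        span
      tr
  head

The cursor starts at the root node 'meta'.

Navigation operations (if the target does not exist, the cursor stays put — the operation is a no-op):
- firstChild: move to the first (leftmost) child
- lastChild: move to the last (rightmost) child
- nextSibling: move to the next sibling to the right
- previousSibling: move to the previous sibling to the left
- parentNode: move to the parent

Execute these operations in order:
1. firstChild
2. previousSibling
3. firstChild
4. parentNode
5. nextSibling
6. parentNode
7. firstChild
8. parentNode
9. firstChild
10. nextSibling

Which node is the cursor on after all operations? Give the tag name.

Answer: head

Derivation:
After 1 (firstChild): article
After 2 (previousSibling): article (no-op, stayed)
After 3 (firstChild): ul
After 4 (parentNode): article
After 5 (nextSibling): head
After 6 (parentNode): meta
After 7 (firstChild): article
After 8 (parentNode): meta
After 9 (firstChild): article
After 10 (nextSibling): head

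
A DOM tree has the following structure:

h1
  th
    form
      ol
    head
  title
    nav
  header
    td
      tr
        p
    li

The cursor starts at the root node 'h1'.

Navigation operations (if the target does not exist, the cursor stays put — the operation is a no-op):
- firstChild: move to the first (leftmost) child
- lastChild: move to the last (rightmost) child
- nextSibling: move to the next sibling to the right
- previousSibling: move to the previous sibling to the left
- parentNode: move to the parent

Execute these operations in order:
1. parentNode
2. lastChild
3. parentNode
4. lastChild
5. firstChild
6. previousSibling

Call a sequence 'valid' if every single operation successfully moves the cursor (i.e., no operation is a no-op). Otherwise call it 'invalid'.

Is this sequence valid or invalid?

After 1 (parentNode): h1 (no-op, stayed)
After 2 (lastChild): header
After 3 (parentNode): h1
After 4 (lastChild): header
After 5 (firstChild): td
After 6 (previousSibling): td (no-op, stayed)

Answer: invalid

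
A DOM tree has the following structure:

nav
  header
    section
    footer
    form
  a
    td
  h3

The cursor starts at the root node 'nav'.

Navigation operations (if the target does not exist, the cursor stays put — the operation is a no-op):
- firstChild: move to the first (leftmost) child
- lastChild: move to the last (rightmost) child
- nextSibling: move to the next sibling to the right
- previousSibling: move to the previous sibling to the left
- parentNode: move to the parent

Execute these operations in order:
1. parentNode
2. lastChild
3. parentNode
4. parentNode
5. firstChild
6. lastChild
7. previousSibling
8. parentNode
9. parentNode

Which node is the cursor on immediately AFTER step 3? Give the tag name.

After 1 (parentNode): nav (no-op, stayed)
After 2 (lastChild): h3
After 3 (parentNode): nav

Answer: nav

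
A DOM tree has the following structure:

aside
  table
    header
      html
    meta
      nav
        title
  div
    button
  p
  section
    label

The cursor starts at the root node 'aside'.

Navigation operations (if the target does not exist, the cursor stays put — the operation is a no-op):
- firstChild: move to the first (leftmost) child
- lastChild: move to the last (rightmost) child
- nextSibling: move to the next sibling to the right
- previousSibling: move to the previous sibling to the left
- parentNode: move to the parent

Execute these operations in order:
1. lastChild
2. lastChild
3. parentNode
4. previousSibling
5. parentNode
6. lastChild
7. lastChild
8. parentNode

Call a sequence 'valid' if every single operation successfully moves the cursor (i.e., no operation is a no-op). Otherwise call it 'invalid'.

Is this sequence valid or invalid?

Answer: valid

Derivation:
After 1 (lastChild): section
After 2 (lastChild): label
After 3 (parentNode): section
After 4 (previousSibling): p
After 5 (parentNode): aside
After 6 (lastChild): section
After 7 (lastChild): label
After 8 (parentNode): section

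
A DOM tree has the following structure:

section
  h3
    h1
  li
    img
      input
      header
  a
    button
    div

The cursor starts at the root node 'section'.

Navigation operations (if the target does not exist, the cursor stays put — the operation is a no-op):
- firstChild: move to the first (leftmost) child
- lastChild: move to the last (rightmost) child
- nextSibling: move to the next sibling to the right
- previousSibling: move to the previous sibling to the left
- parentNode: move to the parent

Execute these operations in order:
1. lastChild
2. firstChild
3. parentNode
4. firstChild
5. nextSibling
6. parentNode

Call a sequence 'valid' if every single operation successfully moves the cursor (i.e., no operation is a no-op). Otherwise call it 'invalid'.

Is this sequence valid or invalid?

After 1 (lastChild): a
After 2 (firstChild): button
After 3 (parentNode): a
After 4 (firstChild): button
After 5 (nextSibling): div
After 6 (parentNode): a

Answer: valid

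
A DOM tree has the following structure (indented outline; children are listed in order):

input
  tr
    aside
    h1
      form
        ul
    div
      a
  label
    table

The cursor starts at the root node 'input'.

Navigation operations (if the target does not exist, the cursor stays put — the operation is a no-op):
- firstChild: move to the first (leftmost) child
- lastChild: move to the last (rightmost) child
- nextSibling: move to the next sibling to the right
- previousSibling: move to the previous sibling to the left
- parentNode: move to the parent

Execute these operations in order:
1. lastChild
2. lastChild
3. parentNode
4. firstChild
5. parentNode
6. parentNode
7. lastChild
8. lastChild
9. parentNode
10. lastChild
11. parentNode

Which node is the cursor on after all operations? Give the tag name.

After 1 (lastChild): label
After 2 (lastChild): table
After 3 (parentNode): label
After 4 (firstChild): table
After 5 (parentNode): label
After 6 (parentNode): input
After 7 (lastChild): label
After 8 (lastChild): table
After 9 (parentNode): label
After 10 (lastChild): table
After 11 (parentNode): label

Answer: label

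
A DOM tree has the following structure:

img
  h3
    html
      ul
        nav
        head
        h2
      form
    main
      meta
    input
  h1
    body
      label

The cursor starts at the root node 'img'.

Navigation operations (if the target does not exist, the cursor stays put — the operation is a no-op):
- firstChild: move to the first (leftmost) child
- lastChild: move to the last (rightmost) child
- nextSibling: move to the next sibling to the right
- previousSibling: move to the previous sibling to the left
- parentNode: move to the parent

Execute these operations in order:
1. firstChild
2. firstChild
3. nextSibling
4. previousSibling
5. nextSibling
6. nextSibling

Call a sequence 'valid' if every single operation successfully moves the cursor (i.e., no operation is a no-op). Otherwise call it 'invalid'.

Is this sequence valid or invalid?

After 1 (firstChild): h3
After 2 (firstChild): html
After 3 (nextSibling): main
After 4 (previousSibling): html
After 5 (nextSibling): main
After 6 (nextSibling): input

Answer: valid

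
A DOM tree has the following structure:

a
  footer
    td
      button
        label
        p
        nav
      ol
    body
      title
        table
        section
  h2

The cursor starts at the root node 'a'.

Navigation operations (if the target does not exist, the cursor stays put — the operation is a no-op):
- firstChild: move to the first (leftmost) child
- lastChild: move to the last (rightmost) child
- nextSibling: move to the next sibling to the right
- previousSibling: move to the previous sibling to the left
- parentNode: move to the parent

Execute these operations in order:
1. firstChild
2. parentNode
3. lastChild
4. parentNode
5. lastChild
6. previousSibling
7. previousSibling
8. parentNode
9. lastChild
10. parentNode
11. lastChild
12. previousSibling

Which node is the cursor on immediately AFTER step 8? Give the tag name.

After 1 (firstChild): footer
After 2 (parentNode): a
After 3 (lastChild): h2
After 4 (parentNode): a
After 5 (lastChild): h2
After 6 (previousSibling): footer
After 7 (previousSibling): footer (no-op, stayed)
After 8 (parentNode): a

Answer: a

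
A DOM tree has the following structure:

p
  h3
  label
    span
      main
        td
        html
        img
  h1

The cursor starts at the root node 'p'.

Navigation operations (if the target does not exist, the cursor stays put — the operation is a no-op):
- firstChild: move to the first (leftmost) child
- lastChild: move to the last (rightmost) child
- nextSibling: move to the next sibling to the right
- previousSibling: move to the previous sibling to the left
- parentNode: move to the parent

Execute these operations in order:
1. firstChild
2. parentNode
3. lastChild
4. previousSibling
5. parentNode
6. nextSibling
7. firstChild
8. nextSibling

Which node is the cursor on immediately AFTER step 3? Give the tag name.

Answer: h1

Derivation:
After 1 (firstChild): h3
After 2 (parentNode): p
After 3 (lastChild): h1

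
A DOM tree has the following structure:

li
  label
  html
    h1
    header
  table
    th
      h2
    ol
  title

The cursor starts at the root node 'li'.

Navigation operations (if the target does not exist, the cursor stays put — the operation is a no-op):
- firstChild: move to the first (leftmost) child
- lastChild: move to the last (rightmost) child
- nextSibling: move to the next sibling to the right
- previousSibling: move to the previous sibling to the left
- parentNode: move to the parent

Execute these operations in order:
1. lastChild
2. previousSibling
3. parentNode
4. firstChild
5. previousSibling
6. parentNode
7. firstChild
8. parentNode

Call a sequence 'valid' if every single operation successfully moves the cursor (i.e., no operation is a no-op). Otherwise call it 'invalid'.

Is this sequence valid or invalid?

After 1 (lastChild): title
After 2 (previousSibling): table
After 3 (parentNode): li
After 4 (firstChild): label
After 5 (previousSibling): label (no-op, stayed)
After 6 (parentNode): li
After 7 (firstChild): label
After 8 (parentNode): li

Answer: invalid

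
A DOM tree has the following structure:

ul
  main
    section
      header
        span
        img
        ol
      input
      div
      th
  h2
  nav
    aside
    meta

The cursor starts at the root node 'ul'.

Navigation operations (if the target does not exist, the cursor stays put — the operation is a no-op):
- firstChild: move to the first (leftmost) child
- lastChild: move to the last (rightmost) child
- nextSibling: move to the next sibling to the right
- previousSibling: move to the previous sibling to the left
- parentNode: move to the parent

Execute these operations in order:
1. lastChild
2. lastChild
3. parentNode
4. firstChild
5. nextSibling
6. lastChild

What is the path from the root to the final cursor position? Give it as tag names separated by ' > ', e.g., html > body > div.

After 1 (lastChild): nav
After 2 (lastChild): meta
After 3 (parentNode): nav
After 4 (firstChild): aside
After 5 (nextSibling): meta
After 6 (lastChild): meta (no-op, stayed)

Answer: ul > nav > meta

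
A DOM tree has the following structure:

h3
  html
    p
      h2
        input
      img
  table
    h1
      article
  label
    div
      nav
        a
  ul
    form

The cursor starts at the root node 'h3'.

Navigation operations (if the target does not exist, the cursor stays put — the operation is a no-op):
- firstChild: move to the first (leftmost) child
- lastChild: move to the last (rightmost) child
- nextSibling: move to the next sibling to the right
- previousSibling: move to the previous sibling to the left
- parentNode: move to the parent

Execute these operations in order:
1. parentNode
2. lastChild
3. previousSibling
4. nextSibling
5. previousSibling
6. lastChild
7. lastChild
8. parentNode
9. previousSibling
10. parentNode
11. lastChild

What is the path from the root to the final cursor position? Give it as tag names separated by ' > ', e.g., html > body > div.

After 1 (parentNode): h3 (no-op, stayed)
After 2 (lastChild): ul
After 3 (previousSibling): label
After 4 (nextSibling): ul
After 5 (previousSibling): label
After 6 (lastChild): div
After 7 (lastChild): nav
After 8 (parentNode): div
After 9 (previousSibling): div (no-op, stayed)
After 10 (parentNode): label
After 11 (lastChild): div

Answer: h3 > label > div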